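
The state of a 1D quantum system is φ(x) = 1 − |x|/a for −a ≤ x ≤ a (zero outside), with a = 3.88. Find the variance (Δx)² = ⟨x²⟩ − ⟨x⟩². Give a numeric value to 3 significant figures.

Compute ⟨x⟩ and ⟨x²⟩ separately, then (Δx)² = ⟨x²⟩ − ⟨x⟩².
φ is even, so ∫ over [−a, a] = 2∫₀ᵃ with φ = 1 − x/a there: ∫₀ᵃ (1 − x/a)² dx = a/3, ∫₀ᵃ x²(1 − x/a)² dx = a³/30, ∫₀ᵃ x⁴(1 − x/a)² dx = a⁵/105.
Normalization: ∫|φ|² dx = 2.5867.
⟨x⟩ = 0.0000 and ⟨x²⟩ = 1.5054.
(Δx)² = 1.5054 − (0.0000)² = 1.5054.

1.51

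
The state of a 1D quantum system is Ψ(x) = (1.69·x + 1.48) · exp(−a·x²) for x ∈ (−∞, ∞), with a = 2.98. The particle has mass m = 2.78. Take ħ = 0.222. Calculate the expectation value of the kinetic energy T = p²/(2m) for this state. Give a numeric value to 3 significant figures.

T = −(ħ²/2m) d²/dx², so ⟨T⟩ = −(ħ²/2m) ∫ Ψ*·Ψ'' dx / ∫|Ψ|² dx; with m = 2.78.
Expand each integrand as polynomial × e^(−2ax²) and use ∫x^(2j)·e^(−2ax²) dx = (2j−1)!!/(4a)^j · √(π/(2a)), odd powers → 0; here √(π/(2a)) = 0.72603. Differentiate with the product rule, d/dx e^(−ax²) = −2ax·e^(−ax²).
State is unnormalized: ∫|Ψ|² dx = 1.7642, and ∫Ψ*·(−ħ²/2m · Ψ'') dx = 0.055792, so ⟨T⟩ = 0.055792 / 1.7642.
⟨T⟩ = 0.031624.

0.0316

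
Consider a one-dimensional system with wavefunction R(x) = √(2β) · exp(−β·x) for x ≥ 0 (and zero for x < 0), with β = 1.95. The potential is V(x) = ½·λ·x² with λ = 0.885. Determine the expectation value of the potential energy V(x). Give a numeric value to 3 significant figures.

0.0582

⟨V⟩ = ∫ V(x)·|R|² dx.
Every integrand reduces to terms xʲ·e^(−2βx) on [0, ∞); use ∫₀^∞ xʲ·e^(−2βx) dx = j!/(2β)^(j+1).
⟨V⟩ = 0.058185.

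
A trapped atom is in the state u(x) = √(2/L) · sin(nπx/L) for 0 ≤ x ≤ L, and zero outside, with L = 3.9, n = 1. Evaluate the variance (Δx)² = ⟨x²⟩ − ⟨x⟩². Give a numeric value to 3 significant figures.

Compute ⟨x⟩ and ⟨x²⟩ separately, then (Δx)² = ⟨x²⟩ − ⟨x⟩².
With sin²θ = (1 − cos2θ)/2 on 0 ≤ x ≤ L: ∫sin²(nπx/L) dx = L/2, ∫x·sin²(nπx/L) dx = L²/4, ∫x²·sin²(nπx/L) dx = L³·(1/6 − 1/(4n²π²)); higher powers xᵏ the same way, integrating xᵏ·cos(2nπx/L) by parts.
⟨x⟩ = 1.9500 and ⟨x²⟩ = 4.2995.
(Δx)² = 4.2995 − (1.9500)² = 0.49695.

0.497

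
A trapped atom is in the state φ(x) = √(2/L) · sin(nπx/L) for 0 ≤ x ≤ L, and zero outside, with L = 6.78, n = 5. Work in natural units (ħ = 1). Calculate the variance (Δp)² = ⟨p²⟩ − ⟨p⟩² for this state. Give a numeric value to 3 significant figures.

5.37

Compute ⟨p⟩ and ⟨p²⟩ separately; (Δp)² = ⟨p²⟩ − ⟨p⟩².
d/dx sin(nπx/L) = (nπ/L)·cos(nπx/L) and d²/dx² sin(nπx/L) = −(nπ/L)²·sin(nπx/L); on 0 ≤ x ≤ L, ∫sin²(nπx/L) dx = L/2 and ∫sin(nπx/L)·cos(nπx/L) dx = 0.
⟨p⟩ = 0.0000 and ⟨p²⟩ = 5.3676.
(Δp)² = 5.3676 − (0.0000)² = 5.3676.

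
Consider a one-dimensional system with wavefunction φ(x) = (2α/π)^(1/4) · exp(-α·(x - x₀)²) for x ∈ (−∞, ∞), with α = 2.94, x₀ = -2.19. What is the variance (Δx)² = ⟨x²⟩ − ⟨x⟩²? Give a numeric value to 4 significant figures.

Compute ⟨x⟩ and ⟨x²⟩ separately, then (Δx)² = ⟨x²⟩ − ⟨x⟩².
Gaussian moments (u = x − x₀): ∫u^(2j)·e^(−2αu²) du = (2j−1)!!/(4α)^j · √(π/(2α)), odd powers integrate to 0; here √(π/(2α)) = 0.73095.
⟨x⟩ = -2.1900 and ⟨x²⟩ = 4.8811.
(Δx)² = 4.8811 − (-2.1900)² = 0.085034.

0.08503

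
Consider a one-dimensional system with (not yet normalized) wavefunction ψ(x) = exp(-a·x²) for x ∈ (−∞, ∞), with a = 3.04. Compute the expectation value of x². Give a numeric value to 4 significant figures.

⟨x²⟩ = ∫ x²·|ψ|² dx / ∫|ψ|² dx (integrals over the domain).
Gaussian moments: ∫x^(2j)·e^(−2ax²) dx = (2j−1)!!/(4a)^j · √(π/(2a)), odd powers integrate to 0; here √(π/(2a)) = 0.71882.
State is unnormalized: ∫|ψ|² dx = 0.71882, and ∫ψ*·x²·ψ dx = 0.059114, so ⟨x²⟩ = 0.059114 / 0.71882.
⟨x²⟩ = 0.082237.

0.08224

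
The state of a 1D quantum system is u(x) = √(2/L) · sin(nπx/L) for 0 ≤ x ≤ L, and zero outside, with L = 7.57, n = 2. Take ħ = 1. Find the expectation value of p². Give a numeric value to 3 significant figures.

0.689

p² u = −ħ² d²u/dx²; ⟨p²⟩ = −ħ² ∫ u*·u'' dx.
d/dx sin(nπx/L) = (nπ/L)·cos(nπx/L) and d²/dx² sin(nπx/L) = −(nπ/L)²·sin(nπx/L); on 0 ≤ x ≤ L, ∫sin²(nπx/L) dx = L/2 and ∫sin(nπx/L)·cos(nπx/L) dx = 0.
⟨p²⟩ = 0.68892.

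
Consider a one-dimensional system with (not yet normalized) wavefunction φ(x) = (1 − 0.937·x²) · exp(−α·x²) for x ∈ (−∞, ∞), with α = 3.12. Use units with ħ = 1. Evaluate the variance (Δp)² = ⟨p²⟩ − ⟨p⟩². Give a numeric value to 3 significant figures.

4.28

Compute ⟨p⟩ and ⟨p²⟩ separately; (Δp)² = ⟨p²⟩ − ⟨p⟩².
Expand each integrand as polynomial × e^(−2αx²) and use ∫x^(2j)·e^(−2αx²) dx = (2j−1)!!/(4α)^j · √(π/(2α)), odd powers → 0; here √(π/(2α)) = 0.70955. Differentiate with the product rule, d/dx e^(−αx²) = −2αx·e^(−αx²).
Normalization: ∫|φ|² dx = 0.61500.
⟨p⟩ = 0.0000 and ⟨p²⟩ = 4.2822.
(Δp)² = 4.2822 − (0.0000)² = 4.2822.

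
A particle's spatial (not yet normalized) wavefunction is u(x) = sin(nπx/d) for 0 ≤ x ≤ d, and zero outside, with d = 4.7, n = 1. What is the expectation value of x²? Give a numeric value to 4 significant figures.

⟨x²⟩ = ∫ x²·|u|² dx / ∫|u|² dx (integrals over the domain).
With sin²θ = (1 − cos2θ)/2 on 0 ≤ x ≤ d: ∫sin²(nπx/d) dx = d/2, ∫x·sin²(nπx/d) dx = d²/4, ∫x²·sin²(nπx/d) dx = d³·(1/6 − 1/(4n²π²)); higher powers xᵏ the same way, integrating xᵏ·cos(2nπx/d) by parts.
State is unnormalized: ∫|u|² dx = 2.3500, and ∫u*·x²·u dx = 14.674, so ⟨x²⟩ = 14.674 / 2.3500.
⟨x²⟩ = 6.2442.

6.244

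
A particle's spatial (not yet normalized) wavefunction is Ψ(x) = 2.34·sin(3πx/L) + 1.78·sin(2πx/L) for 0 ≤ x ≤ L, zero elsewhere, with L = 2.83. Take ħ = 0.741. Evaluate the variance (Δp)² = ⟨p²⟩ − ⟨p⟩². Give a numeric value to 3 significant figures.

4.85

Compute ⟨p⟩ and ⟨p²⟩ separately; (Δp)² = ⟨p²⟩ − ⟨p⟩².
d²/dx² sin(jπx/L) = −(jπ/L)²·sin(jπx/L); on 0 ≤ x ≤ L, ∫sin²(jπx/L) dx = L/2 and ∫sin(jπx/L)·sin(lπx/L) dx = 0 for j ≠ l, so only diagonal terms survive in ∫|Ψ|² and ∫Ψ·Ψ″; ∫Ψ·Ψ′ dx = [Ψ²/2] between the walls = 0.
Normalization: ∫|Ψ|² dx = 12.231.
⟨p⟩ = 0.0000 and ⟨p²⟩ = 4.8497.
(Δp)² = 4.8497 − (0.0000)² = 4.8497.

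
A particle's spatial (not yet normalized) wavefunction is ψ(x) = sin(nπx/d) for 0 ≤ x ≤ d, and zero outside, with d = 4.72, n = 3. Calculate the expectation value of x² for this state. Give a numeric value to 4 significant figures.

7.301

⟨x²⟩ = ∫ x²·|ψ|² dx / ∫|ψ|² dx (integrals over the domain).
With sin²θ = (1 − cos2θ)/2 on 0 ≤ x ≤ d: ∫sin²(nπx/d) dx = d/2, ∫x·sin²(nπx/d) dx = d²/4, ∫x²·sin²(nπx/d) dx = d³·(1/6 − 1/(4n²π²)); higher powers xᵏ the same way, integrating xᵏ·cos(2nπx/d) by parts.
State is unnormalized: ∫|ψ|² dx = 2.3600, and ∫ψ*·x²·ψ dx = 17.230, so ⟨x²⟩ = 17.230 / 2.3600.
⟨x²⟩ = 7.3007.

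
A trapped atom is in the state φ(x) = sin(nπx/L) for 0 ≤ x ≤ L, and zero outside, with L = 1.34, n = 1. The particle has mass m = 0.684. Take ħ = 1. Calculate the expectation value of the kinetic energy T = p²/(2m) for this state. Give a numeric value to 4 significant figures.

4.018

T = −(ħ²/2m) d²/dx², so ⟨T⟩ = −(ħ²/2m) ∫ φ*·φ'' dx / ∫|φ|² dx; with m = 0.684.
d/dx sin(nπx/L) = (nπ/L)·cos(nπx/L) and d²/dx² sin(nπx/L) = −(nπ/L)²·sin(nπx/L); on 0 ≤ x ≤ L, ∫sin²(nπx/L) dx = L/2 and ∫sin(nπx/L)·cos(nπx/L) dx = 0.
State is unnormalized: ∫|φ|² dx = 0.67000, and ∫φ*·(−ħ²/2m · φ'') dx = 2.6920, so ⟨T⟩ = 2.6920 / 0.67000.
⟨T⟩ = 4.0179.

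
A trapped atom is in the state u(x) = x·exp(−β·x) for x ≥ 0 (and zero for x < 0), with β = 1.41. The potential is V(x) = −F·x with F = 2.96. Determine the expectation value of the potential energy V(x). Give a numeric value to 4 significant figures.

⟨V⟩ = ∫ V(x)·|u|² dx / ∫|u|² dx.
Every integrand reduces to terms xʲ·e^(−2βx) on [0, ∞); use ∫₀^∞ xʲ·e^(−2βx) dx = j!/(2β)^(j+1).
State is unnormalized: ∫|u|² dx = 0.089183, and ∫u*·V(x)·u dx = -0.28083, so ⟨V⟩ = -0.28083 / 0.089183.
⟨V⟩ = -3.1489.

-3.149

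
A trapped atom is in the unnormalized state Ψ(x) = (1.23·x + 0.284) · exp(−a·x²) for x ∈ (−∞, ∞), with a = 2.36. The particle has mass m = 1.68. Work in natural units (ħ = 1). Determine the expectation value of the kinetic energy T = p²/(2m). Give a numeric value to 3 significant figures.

T = −(ħ²/2m) d²/dx², so ⟨T⟩ = −(ħ²/2m) ∫ Ψ*·Ψ'' dx / ∫|Ψ|² dx; with m = 1.68.
Expand each integrand as polynomial × e^(−2ax²) and use ∫x^(2j)·e^(−2ax²) dx = (2j−1)!!/(4a)^j · √(π/(2a)), odd powers → 0; here √(π/(2a)) = 0.81584. Differentiate with the product rule, d/dx e^(−ax²) = −2ax·e^(−ax²).
State is unnormalized: ∫|Ψ|² dx = 0.19655, and ∫Ψ*·(−ħ²/2m · Ψ'') dx = 0.32173, so ⟨T⟩ = 0.32173 / 0.19655.
⟨T⟩ = 1.6369.

1.64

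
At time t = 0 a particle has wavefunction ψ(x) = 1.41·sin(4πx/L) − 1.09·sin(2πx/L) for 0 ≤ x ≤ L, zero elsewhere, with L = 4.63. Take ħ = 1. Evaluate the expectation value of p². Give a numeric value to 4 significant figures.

5.300

p² ψ = −ħ² d²ψ/dx²; ⟨p²⟩ = −ħ² ∫ ψ*·ψ'' dx / ∫|ψ|² dx.
d²/dx² sin(jπx/L) = −(jπ/L)²·sin(jπx/L); on 0 ≤ x ≤ L, ∫sin²(jπx/L) dx = L/2 and ∫sin(jπx/L)·sin(lπx/L) dx = 0 for j ≠ l, so only diagonal terms survive in ∫|ψ|² and ∫ψ·ψ″; ∫ψ·ψ′ dx = [ψ²/2] between the walls = 0.
State is unnormalized: ∫|ψ|² dx = 7.3529, and ∫ψ*·(−ħ² ψ'') dx = 38.969, so ⟨p²⟩ = 38.969 / 7.3529.
⟨p²⟩ = 5.2998.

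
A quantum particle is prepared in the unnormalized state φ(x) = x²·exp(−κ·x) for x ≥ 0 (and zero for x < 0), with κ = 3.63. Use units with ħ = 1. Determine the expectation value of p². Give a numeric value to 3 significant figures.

p² φ = −ħ² d²φ/dx²; ⟨p²⟩ = −ħ² ∫ φ*·φ'' dx / ∫|φ|² dx.
Differentiate x²·exp(−κ·x) with the product rule; every integrand then reduces to terms xʲ·e^(−2κx) on [0, ∞), with ∫₀^∞ xʲ·e^(−2κx) dx = j!/(2κ)^(j+1).
State is unnormalized: ∫|φ|² dx = 0.0011899, and ∫φ*·(−ħ² φ'') dx = 0.0052266, so ⟨p²⟩ = 0.0052266 / 0.0011899.
⟨p²⟩ = 4.3923.

4.39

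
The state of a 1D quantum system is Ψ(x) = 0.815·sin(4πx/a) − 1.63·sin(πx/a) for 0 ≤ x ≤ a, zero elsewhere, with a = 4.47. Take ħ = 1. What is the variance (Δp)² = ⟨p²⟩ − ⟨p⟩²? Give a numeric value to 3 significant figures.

1.98

Compute ⟨p⟩ and ⟨p²⟩ separately; (Δp)² = ⟨p²⟩ − ⟨p⟩².
d²/dx² sin(jπx/a) = −(jπ/a)²·sin(jπx/a); on 0 ≤ x ≤ a, ∫sin²(jπx/a) dx = a/2 and ∫sin(jπx/a)·sin(lπx/a) dx = 0 for j ≠ l, so only diagonal terms survive in ∫|Ψ|² and ∫Ψ·Ψ″; ∫Ψ·Ψ′ dx = [Ψ²/2] between the walls = 0.
Normalization: ∫|Ψ|² dx = 7.4227.
⟨p⟩ = 0.0000 and ⟨p²⟩ = 1.9758.
(Δp)² = 1.9758 − (0.0000)² = 1.9758.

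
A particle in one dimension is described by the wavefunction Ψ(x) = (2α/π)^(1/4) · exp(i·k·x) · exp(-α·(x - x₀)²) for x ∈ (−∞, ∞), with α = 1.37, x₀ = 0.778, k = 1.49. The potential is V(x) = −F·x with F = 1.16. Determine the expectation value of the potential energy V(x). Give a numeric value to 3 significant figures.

⟨V⟩ = ∫ V(x)·|Ψ|² dx.
Gaussian moments (u = x − x₀): ∫u^(2j)·e^(−2αu²) du = (2j−1)!!/(4α)^j · √(π/(2α)), odd powers integrate to 0; here √(π/(2α)) = 1.0708.
⟨V⟩ = -0.90248.

-0.902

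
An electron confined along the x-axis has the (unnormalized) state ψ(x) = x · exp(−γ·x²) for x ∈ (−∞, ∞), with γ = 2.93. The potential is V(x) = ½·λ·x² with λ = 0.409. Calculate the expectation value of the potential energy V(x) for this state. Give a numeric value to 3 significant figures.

⟨V⟩ = ∫ V(x)·|ψ|² dx / ∫|ψ|² dx.
Expand each integrand as polynomial × e^(−2γx²) and use ∫x^(2j)·e^(−2γx²) dx = (2j−1)!!/(4γ)^j · √(π/(2γ)), odd powers → 0; here √(π/(2γ)) = 0.73219.
State is unnormalized: ∫|ψ|² dx = 0.062474, and ∫ψ*·V(x)·ψ dx = 0.0032703, so ⟨V⟩ = 0.0032703 / 0.062474.
⟨V⟩ = 0.052346.

0.0523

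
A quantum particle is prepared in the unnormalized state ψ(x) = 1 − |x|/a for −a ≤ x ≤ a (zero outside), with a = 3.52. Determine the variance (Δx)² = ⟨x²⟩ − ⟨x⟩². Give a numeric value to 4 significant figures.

Compute ⟨x⟩ and ⟨x²⟩ separately, then (Δx)² = ⟨x²⟩ − ⟨x⟩².
ψ is even, so ∫ over [−a, a] = 2∫₀ᵃ with ψ = 1 − x/a there: ∫₀ᵃ (1 − x/a)² dx = a/3, ∫₀ᵃ x²(1 − x/a)² dx = a³/30, ∫₀ᵃ x⁴(1 − x/a)² dx = a⁵/105.
Normalization: ∫|ψ|² dx = 2.3467.
⟨x⟩ = 0.0000 and ⟨x²⟩ = 1.2390.
(Δx)² = 1.2390 − (0.0000)² = 1.2390.

1.239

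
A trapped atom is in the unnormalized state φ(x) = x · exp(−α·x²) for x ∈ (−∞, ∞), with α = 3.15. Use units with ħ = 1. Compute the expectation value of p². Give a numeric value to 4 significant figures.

p² φ = −ħ² d²φ/dx²; ⟨p²⟩ = −ħ² ∫ φ*·φ'' dx / ∫|φ|² dx.
Expand each integrand as polynomial × e^(−2αx²) and use ∫x^(2j)·e^(−2αx²) dx = (2j−1)!!/(4α)^j · √(π/(2α)), odd powers → 0; here √(π/(2α)) = 0.70616. Differentiate with the product rule, d/dx e^(−αx²) = −2αx·e^(−αx²).
State is unnormalized: ∫|φ|² dx = 0.056045, and ∫φ*·(−ħ² φ'') dx = 0.52962, so ⟨p²⟩ = 0.52962 / 0.056045.
⟨p²⟩ = 9.4500.

9.450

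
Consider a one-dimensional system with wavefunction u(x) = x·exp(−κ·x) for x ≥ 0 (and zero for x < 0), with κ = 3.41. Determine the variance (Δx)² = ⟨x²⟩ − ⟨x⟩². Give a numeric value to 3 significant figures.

0.0645

Compute ⟨x⟩ and ⟨x²⟩ separately, then (Δx)² = ⟨x²⟩ − ⟨x⟩².
Every integrand reduces to terms xʲ·e^(−2κx) on [0, ∞); use ∫₀^∞ xʲ·e^(−2κx) dx = j!/(2κ)^(j+1).
Normalization: ∫|u|² dx = 0.0063049.
⟨x⟩ = 0.43988 and ⟨x²⟩ = 0.25800.
(Δx)² = 0.25800 − (0.43988)² = 0.064499.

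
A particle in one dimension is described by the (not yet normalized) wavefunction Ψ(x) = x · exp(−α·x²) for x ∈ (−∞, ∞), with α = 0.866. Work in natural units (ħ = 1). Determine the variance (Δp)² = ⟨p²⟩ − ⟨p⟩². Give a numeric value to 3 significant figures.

2.60

Compute ⟨p⟩ and ⟨p²⟩ separately; (Δp)² = ⟨p²⟩ − ⟨p⟩².
Expand each integrand as polynomial × e^(−2αx²) and use ∫x^(2j)·e^(−2αx²) dx = (2j−1)!!/(4α)^j · √(π/(2α)), odd powers → 0; here √(π/(2α)) = 1.3468. Differentiate with the product rule, d/dx e^(−αx²) = −2αx·e^(−αx²).
Normalization: ∫|Ψ|² dx = 0.38880.
⟨p⟩ = 0.0000 and ⟨p²⟩ = 2.5980.
(Δp)² = 2.5980 − (0.0000)² = 2.5980.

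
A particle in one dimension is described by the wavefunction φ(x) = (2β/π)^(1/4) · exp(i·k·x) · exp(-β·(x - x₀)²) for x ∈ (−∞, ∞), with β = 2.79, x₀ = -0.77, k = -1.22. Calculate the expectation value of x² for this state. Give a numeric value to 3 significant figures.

0.683

⟨x²⟩ = ∫ x²·|φ|² dx (integrals over the domain).
Gaussian moments (u = x − x₀): ∫u^(2j)·e^(−2βu²) du = (2j−1)!!/(4β)^j · √(π/(2β)), odd powers integrate to 0; here √(π/(2β)) = 0.75034.
⟨x²⟩ = 0.68251.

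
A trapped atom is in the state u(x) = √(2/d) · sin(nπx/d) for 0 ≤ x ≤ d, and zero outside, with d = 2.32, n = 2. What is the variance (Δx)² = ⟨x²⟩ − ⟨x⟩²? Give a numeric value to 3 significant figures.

Compute ⟨x⟩ and ⟨x²⟩ separately, then (Δx)² = ⟨x²⟩ − ⟨x⟩².
With sin²θ = (1 − cos2θ)/2 on 0 ≤ x ≤ d: ∫sin²(nπx/d) dx = d/2, ∫x·sin²(nπx/d) dx = d²/4, ∫x²·sin²(nπx/d) dx = d³·(1/6 − 1/(4n²π²)); higher powers xᵏ the same way, integrating xᵏ·cos(2nπx/d) by parts.
⟨x⟩ = 1.1600 and ⟨x²⟩ = 1.7260.
(Δx)² = 1.7260 − (1.1600)² = 0.38036.

0.380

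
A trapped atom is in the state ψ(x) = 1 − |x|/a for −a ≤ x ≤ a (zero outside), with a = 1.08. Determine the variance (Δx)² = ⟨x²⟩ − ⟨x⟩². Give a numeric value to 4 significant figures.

0.1166

Compute ⟨x⟩ and ⟨x²⟩ separately, then (Δx)² = ⟨x²⟩ − ⟨x⟩².
ψ is even, so ∫ over [−a, a] = 2∫₀ᵃ with ψ = 1 − x/a there: ∫₀ᵃ (1 − x/a)² dx = a/3, ∫₀ᵃ x²(1 − x/a)² dx = a³/30, ∫₀ᵃ x⁴(1 − x/a)² dx = a⁵/105.
Normalization: ∫|ψ|² dx = 0.72000.
⟨x⟩ = 0.0000 and ⟨x²⟩ = 0.11664.
(Δx)² = 0.11664 − (0.0000)² = 0.11664.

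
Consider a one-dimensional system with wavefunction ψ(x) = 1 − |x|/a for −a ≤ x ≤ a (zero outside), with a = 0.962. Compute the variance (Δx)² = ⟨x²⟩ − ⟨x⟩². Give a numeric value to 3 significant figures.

Compute ⟨x⟩ and ⟨x²⟩ separately, then (Δx)² = ⟨x²⟩ − ⟨x⟩².
ψ is even, so ∫ over [−a, a] = 2∫₀ᵃ with ψ = 1 − x/a there: ∫₀ᵃ (1 − x/a)² dx = a/3, ∫₀ᵃ x²(1 − x/a)² dx = a³/30, ∫₀ᵃ x⁴(1 − x/a)² dx = a⁵/105.
Normalization: ∫|ψ|² dx = 0.64133.
⟨x⟩ = 0.0000 and ⟨x²⟩ = 0.092544.
(Δx)² = 0.092544 − (0.0000)² = 0.092544.

0.0925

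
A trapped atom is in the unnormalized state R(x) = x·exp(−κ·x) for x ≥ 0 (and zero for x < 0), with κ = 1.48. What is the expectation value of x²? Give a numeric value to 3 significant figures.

1.37

⟨x²⟩ = ∫ x²·|R|² dx / ∫|R|² dx (integrals over the domain).
Every integrand reduces to terms xʲ·e^(−2κx) on [0, ∞); use ∫₀^∞ xʲ·e^(−2κx) dx = j!/(2κ)^(j+1).
State is unnormalized: ∫|R|² dx = 0.077118, and ∫R*·x²·R dx = 0.10562, so ⟨x²⟩ = 0.10562 / 0.077118.
⟨x²⟩ = 1.3696.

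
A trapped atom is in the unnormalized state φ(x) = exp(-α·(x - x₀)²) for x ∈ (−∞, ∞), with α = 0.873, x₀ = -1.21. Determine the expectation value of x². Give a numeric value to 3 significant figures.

1.75

⟨x²⟩ = ∫ x²·|φ|² dx / ∫|φ|² dx (integrals over the domain).
Gaussian moments (u = x − x₀): ∫u^(2j)·e^(−2αu²) du = (2j−1)!!/(4α)^j · √(π/(2α)), odd powers integrate to 0; here √(π/(2α)) = 1.3414.
State is unnormalized: ∫|φ|² dx = 1.3414, and ∫φ*·x²·φ dx = 2.3480, so ⟨x²⟩ = 2.3480 / 1.3414.
⟨x²⟩ = 1.7505.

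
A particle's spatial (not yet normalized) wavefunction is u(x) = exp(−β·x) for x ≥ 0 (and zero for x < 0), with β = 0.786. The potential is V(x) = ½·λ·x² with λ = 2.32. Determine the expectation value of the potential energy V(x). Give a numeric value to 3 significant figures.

0.939

⟨V⟩ = ∫ V(x)·|u|² dx / ∫|u|² dx.
Every integrand reduces to terms xʲ·e^(−2βx) on [0, ∞); use ∫₀^∞ xʲ·e^(−2βx) dx = j!/(2β)^(j+1).
State is unnormalized: ∫|u|² dx = 0.63613, and ∫u*·V(x)·u dx = 0.59721, so ⟨V⟩ = 0.59721 / 0.63613.
⟨V⟩ = 0.93882.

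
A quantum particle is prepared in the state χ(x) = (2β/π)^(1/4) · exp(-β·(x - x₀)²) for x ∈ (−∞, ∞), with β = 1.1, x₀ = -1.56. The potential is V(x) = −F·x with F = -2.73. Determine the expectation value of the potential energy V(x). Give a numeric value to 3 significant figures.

⟨V⟩ = ∫ V(x)·|χ|² dx.
Gaussian moments (u = x − x₀): ∫u^(2j)·e^(−2βu²) du = (2j−1)!!/(4β)^j · √(π/(2β)), odd powers integrate to 0; here √(π/(2β)) = 1.1950.
⟨V⟩ = -4.2588.

-4.26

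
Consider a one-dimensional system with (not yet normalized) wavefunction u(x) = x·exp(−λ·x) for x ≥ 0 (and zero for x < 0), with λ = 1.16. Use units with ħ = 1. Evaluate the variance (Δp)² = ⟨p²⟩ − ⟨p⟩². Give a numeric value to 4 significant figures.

Compute ⟨p⟩ and ⟨p²⟩ separately; (Δp)² = ⟨p²⟩ − ⟨p⟩².
Differentiate x·exp(−λ·x) with the product rule; every integrand then reduces to terms xʲ·e^(−2λx) on [0, ∞), with ∫₀^∞ xʲ·e^(−2λx) dx = j!/(2λ)^(j+1).
Normalization: ∫|u|² dx = 0.16016.
⟨p⟩ = 0.0000 and ⟨p²⟩ = 1.3456.
(Δp)² = 1.3456 − (0.0000)² = 1.3456.

1.346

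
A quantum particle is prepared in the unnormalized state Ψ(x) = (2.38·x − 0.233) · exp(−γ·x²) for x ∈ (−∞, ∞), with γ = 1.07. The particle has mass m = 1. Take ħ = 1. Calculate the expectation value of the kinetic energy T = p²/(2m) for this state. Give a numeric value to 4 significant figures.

T = −(ħ²/2m) d²/dx², so ⟨T⟩ = −(ħ²/2m) ∫ Ψ*·Ψ'' dx / ∫|Ψ|² dx; with m = 1.
Expand each integrand as polynomial × e^(−2γx²) and use ∫x^(2j)·e^(−2γx²) dx = (2j−1)!!/(4γ)^j · √(π/(2γ)), odd powers → 0; here √(π/(2γ)) = 1.2116. Differentiate with the product rule, d/dx e^(−γx²) = −2γx·e^(−γx²).
State is unnormalized: ∫|Ψ|² dx = 1.6693, and ∫Ψ*·(−ħ²/2m · Ψ'') dx = 2.6089, so ⟨T⟩ = 2.6089 / 1.6693.
⟨T⟩ = 1.5628.

1.563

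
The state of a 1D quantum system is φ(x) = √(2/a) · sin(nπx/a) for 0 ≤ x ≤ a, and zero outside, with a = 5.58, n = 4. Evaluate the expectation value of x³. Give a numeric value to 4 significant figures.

42.61

⟨x³⟩ = ∫ x³·|φ|² dx (integrals over the domain).
With sin²θ = (1 − cos2θ)/2 on 0 ≤ x ≤ a: ∫sin²(nπx/a) dx = a/2, ∫x·sin²(nπx/a) dx = a²/4, ∫x²·sin²(nπx/a) dx = a³·(1/6 − 1/(4n²π²)); higher powers xᵏ the same way, integrating xᵏ·cos(2nπx/a) by parts.
⟨x³⟩ = 42.610.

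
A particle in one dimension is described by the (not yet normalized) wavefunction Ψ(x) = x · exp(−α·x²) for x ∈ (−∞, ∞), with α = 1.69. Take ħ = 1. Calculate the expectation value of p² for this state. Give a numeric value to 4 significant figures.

p² Ψ = −ħ² d²Ψ/dx²; ⟨p²⟩ = −ħ² ∫ Ψ*·Ψ'' dx / ∫|Ψ|² dx.
Expand each integrand as polynomial × e^(−2αx²) and use ∫x^(2j)·e^(−2αx²) dx = (2j−1)!!/(4α)^j · √(π/(2α)), odd powers → 0; here √(π/(2α)) = 0.96409. Differentiate with the product rule, d/dx e^(−αx²) = −2αx·e^(−αx²).
State is unnormalized: ∫|Ψ|² dx = 0.14262, and ∫Ψ*·(−ħ² Ψ'') dx = 0.72307, so ⟨p²⟩ = 0.72307 / 0.14262.
⟨p²⟩ = 5.0700.

5.070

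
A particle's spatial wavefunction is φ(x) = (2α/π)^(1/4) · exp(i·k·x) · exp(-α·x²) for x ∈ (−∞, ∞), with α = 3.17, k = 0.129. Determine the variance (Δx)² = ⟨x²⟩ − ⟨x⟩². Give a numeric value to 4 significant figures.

0.07886

Compute ⟨x⟩ and ⟨x²⟩ separately, then (Δx)² = ⟨x²⟩ − ⟨x⟩².
Gaussian moments: ∫x^(2j)·e^(−2αx²) dx = (2j−1)!!/(4α)^j · √(π/(2α)), odd powers integrate to 0; here √(π/(2α)) = 0.70393.
⟨x⟩ = 0.0000 and ⟨x²⟩ = 0.078864.
(Δx)² = 0.078864 − (0.0000)² = 0.078864.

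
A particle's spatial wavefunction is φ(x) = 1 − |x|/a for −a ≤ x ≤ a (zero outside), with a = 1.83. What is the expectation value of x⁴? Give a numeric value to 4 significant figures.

⟨x⁴⟩ = ∫ x⁴·|φ|² dx / ∫|φ|² dx (integrals over the domain).
φ is even, so ∫ over [−a, a] = 2∫₀ᵃ with φ = 1 − x/a there: ∫₀ᵃ (1 − x/a)² dx = a/3, ∫₀ᵃ x²(1 − x/a)² dx = a³/30, ∫₀ᵃ x⁴(1 − x/a)² dx = a⁵/105.
State is unnormalized: ∫|φ|² dx = 1.2200, and ∫φ*·x⁴·φ dx = 0.39093, so ⟨x⁴⟩ = 0.39093 / 1.2200.
⟨x⁴⟩ = 0.32043.

0.3204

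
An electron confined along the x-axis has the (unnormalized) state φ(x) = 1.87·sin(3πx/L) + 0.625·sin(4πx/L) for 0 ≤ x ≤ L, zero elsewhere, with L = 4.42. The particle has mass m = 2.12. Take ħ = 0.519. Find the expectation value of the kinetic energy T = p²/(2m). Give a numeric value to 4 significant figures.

T = −(ħ²/2m) d²/dx², so ⟨T⟩ = −(ħ²/2m) ∫ φ*·φ'' dx / ∫|φ|² dx; with m = 2.12.
d²/dx² sin(jπx/L) = −(jπ/L)²·sin(jπx/L); on 0 ≤ x ≤ L, ∫sin²(jπx/L) dx = L/2 and ∫sin(jπx/L)·sin(lπx/L) dx = 0 for j ≠ l, so only diagonal terms survive in ∫|φ|² and ∫φ·φ″; ∫φ·φ′ dx = [φ²/2] between the walls = 0.
State is unnormalized: ∫|φ|² dx = 8.5914, and ∫φ*·(−ħ²/2m · φ'') dx = 2.6755, so ⟨T⟩ = 2.6755 / 8.5914.
⟨T⟩ = 0.31142.

0.3114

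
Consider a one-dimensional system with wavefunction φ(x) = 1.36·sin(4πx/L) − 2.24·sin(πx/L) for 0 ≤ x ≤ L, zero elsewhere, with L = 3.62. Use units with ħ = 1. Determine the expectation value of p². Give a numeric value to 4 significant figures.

3.796

p² φ = −ħ² d²φ/dx²; ⟨p²⟩ = −ħ² ∫ φ*·φ'' dx / ∫|φ|² dx.
d²/dx² sin(jπx/L) = −(jπ/L)²·sin(jπx/L); on 0 ≤ x ≤ L, ∫sin²(jπx/L) dx = L/2 and ∫sin(jπx/L)·sin(lπx/L) dx = 0 for j ≠ l, so only diagonal terms survive in ∫|φ|² and ∫φ·φ″; ∫φ·φ′ dx = [φ²/2] between the walls = 0.
State is unnormalized: ∫|φ|² dx = 12.430, and ∫φ*·(−ħ² φ'') dx = 47.182, so ⟨p²⟩ = 47.182 / 12.430.
⟨p²⟩ = 3.7959.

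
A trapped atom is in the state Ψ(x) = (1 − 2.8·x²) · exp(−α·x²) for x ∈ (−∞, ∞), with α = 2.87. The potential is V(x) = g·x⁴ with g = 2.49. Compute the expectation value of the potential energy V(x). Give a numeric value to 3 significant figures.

0.0528

⟨V⟩ = ∫ V(x)·|Ψ|² dx / ∫|Ψ|² dx.
Expand each integrand as polynomial × e^(−2αx²) and use ∫x^(2j)·e^(−2αx²) dx = (2j−1)!!/(4α)^j · √(π/(2α)), odd powers → 0; here √(π/(2α)) = 0.73981.
State is unnormalized: ∫|Ψ|² dx = 0.51096, and ∫Ψ*·V(x)·Ψ dx = 0.026966, so ⟨V⟩ = 0.026966 / 0.51096.
⟨V⟩ = 0.052775.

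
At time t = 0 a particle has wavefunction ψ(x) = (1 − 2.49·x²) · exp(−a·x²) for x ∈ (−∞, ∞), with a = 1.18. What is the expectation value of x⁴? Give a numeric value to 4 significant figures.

⟨x⁴⟩ = ∫ x⁴·|ψ|² dx / ∫|ψ|² dx (integrals over the domain).
Expand each integrand as polynomial × e^(−2ax²) and use ∫x^(2j)·e^(−2ax²) dx = (2j−1)!!/(4a)^j · √(π/(2a)), odd powers → 0; here √(π/(2a)) = 1.1538.
State is unnormalized: ∫|ψ|² dx = 0.89973, and ∫ψ*·x⁴·ψ dx = 0.84909, so ⟨x⁴⟩ = 0.84909 / 0.89973.
⟨x⁴⟩ = 0.94372.

0.9437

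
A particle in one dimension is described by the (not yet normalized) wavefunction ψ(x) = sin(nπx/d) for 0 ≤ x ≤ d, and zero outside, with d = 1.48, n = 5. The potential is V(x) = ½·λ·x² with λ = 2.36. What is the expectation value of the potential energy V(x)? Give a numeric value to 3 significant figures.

⟨V⟩ = ∫ V(x)·|ψ|² dx / ∫|ψ|² dx.
With sin²θ = (1 − cos2θ)/2 on 0 ≤ x ≤ d: ∫sin²(nπx/d) dx = d/2, ∫x·sin²(nπx/d) dx = d²/4, ∫x²·sin²(nπx/d) dx = d³·(1/6 − 1/(4n²π²)); higher powers xᵏ the same way, integrating xᵏ·cos(2nπx/d) by parts.
State is unnormalized: ∫|ψ|² dx = 0.74000, and ∫ψ*·V(x)·ψ dx = 0.63368, so ⟨V⟩ = 0.63368 / 0.74000.
⟨V⟩ = 0.85632.

0.856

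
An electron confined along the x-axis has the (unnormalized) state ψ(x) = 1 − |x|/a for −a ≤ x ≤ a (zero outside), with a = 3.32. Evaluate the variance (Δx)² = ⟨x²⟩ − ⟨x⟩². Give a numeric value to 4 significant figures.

Compute ⟨x⟩ and ⟨x²⟩ separately, then (Δx)² = ⟨x²⟩ − ⟨x⟩².
ψ is even, so ∫ over [−a, a] = 2∫₀ᵃ with ψ = 1 − x/a there: ∫₀ᵃ (1 − x/a)² dx = a/3, ∫₀ᵃ x²(1 − x/a)² dx = a³/30, ∫₀ᵃ x⁴(1 − x/a)² dx = a⁵/105.
Normalization: ∫|ψ|² dx = 2.2133.
⟨x⟩ = 0.0000 and ⟨x²⟩ = 1.1022.
(Δx)² = 1.1022 − (0.0000)² = 1.1022.

1.102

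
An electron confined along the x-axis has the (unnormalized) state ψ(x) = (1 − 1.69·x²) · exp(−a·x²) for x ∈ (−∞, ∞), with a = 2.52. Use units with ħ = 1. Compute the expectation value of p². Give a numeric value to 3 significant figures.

p² ψ = −ħ² d²ψ/dx²; ⟨p²⟩ = −ħ² ∫ ψ*·ψ'' dx / ∫|ψ|² dx.
Expand each integrand as polynomial × e^(−2ax²) and use ∫x^(2j)·e^(−2ax²) dx = (2j−1)!!/(4a)^j · √(π/(2a)), odd powers → 0; here √(π/(2a)) = 0.78951. Differentiate with the product rule, d/dx e^(−ax²) = −2ax·e^(−ax²).
State is unnormalized: ∫|ψ|² dx = 0.59135, and ∫ψ*·(−ħ² ψ'') dx = 3.0482, so ⟨p²⟩ = 3.0482 / 0.59135.
⟨p²⟩ = 5.1546.

5.15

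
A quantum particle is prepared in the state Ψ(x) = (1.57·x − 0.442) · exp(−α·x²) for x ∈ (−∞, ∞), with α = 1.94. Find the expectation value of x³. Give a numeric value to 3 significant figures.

⟨x³⟩ = ∫ x³·|Ψ|² dx / ∫|Ψ|² dx (integrals over the domain).
Expand each integrand as polynomial × e^(−2αx²) and use ∫x^(2j)·e^(−2αx²) dx = (2j−1)!!/(4α)^j · √(π/(2α)), odd powers → 0; here √(π/(2α)) = 0.89983.
State is unnormalized: ∫|Ψ|² dx = 0.46162, and ∫Ψ*·x³·Ψ dx = -0.062217, so ⟨x³⟩ = -0.062217 / 0.46162.
⟨x³⟩ = -0.13478.

-0.135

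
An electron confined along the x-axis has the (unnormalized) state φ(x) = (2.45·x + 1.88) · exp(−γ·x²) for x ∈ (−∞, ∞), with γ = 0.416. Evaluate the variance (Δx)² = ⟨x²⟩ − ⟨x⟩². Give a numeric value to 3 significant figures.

Compute ⟨x⟩ and ⟨x²⟩ separately, then (Δx)² = ⟨x²⟩ − ⟨x⟩².
Expand each integrand as polynomial × e^(−2γx²) and use ∫x^(2j)·e^(−2γx²) dx = (2j−1)!!/(4γ)^j · √(π/(2γ)), odd powers → 0; here √(π/(2γ)) = 1.9432.
Normalization: ∫|φ|² dx = 13.878.
⟨x⟩ = 0.77518 and ⟨x²⟩ = 1.2081.
(Δx)² = 1.2081 − (0.77518)² = 0.60716.

0.607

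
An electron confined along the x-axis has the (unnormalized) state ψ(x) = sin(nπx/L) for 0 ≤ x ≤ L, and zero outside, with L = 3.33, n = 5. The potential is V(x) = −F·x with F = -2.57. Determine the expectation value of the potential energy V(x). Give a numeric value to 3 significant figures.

4.28

⟨V⟩ = ∫ V(x)·|ψ|² dx / ∫|ψ|² dx.
With sin²θ = (1 − cos2θ)/2 on 0 ≤ x ≤ L: ∫sin²(nπx/L) dx = L/2, ∫x·sin²(nπx/L) dx = L²/4, ∫x²·sin²(nπx/L) dx = L³·(1/6 − 1/(4n²π²)); higher powers xᵏ the same way, integrating xᵏ·cos(2nπx/L) by parts.
State is unnormalized: ∫|ψ|² dx = 1.6650, and ∫ψ*·V(x)·ψ dx = 7.1246, so ⟨V⟩ = 7.1246 / 1.6650.
⟨V⟩ = 4.2791.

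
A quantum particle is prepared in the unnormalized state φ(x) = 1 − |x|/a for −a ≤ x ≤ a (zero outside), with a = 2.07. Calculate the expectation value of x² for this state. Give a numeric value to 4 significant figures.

⟨x²⟩ = ∫ x²·|φ|² dx / ∫|φ|² dx (integrals over the domain).
φ is even, so ∫ over [−a, a] = 2∫₀ᵃ with φ = 1 − x/a there: ∫₀ᵃ (1 − x/a)² dx = a/3, ∫₀ᵃ x²(1 − x/a)² dx = a³/30, ∫₀ᵃ x⁴(1 − x/a)² dx = a⁵/105.
State is unnormalized: ∫|φ|² dx = 1.3800, and ∫φ*·x²·φ dx = 0.59132, so ⟨x²⟩ = 0.59132 / 1.3800.
⟨x²⟩ = 0.42849.

0.4285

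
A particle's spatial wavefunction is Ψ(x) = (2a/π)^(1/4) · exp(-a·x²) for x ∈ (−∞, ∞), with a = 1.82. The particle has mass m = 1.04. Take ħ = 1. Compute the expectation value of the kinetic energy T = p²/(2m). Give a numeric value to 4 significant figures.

T = −(ħ²/2m) d²/dx², so ⟨T⟩ = −(ħ²/2m) ∫ Ψ*·Ψ'' dx; with m = 1.04.
Gaussian moments: ∫x^(2j)·e^(−2ax²) dx = (2j−1)!!/(4a)^j · √(π/(2a)), odd powers integrate to 0; here √(π/(2a)) = 0.92902. Derivatives: d/dx e^(−ax²) = −2ax·e^(−ax²), d²/dx² e^(−ax²) = (4a²x² − 2a)·e^(−ax²).
⟨T⟩ = 0.87500.

0.8750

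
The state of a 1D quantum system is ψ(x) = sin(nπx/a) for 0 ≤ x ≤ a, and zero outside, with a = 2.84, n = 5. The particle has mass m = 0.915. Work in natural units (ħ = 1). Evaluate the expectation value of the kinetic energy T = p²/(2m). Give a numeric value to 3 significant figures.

T = −(ħ²/2m) d²/dx², so ⟨T⟩ = −(ħ²/2m) ∫ ψ*·ψ'' dx / ∫|ψ|² dx; with m = 0.915.
d/dx sin(nπx/a) = (nπ/a)·cos(nπx/a) and d²/dx² sin(nπx/a) = −(nπ/a)²·sin(nπx/a); on 0 ≤ x ≤ a, ∫sin²(nπx/a) dx = a/2 and ∫sin(nπx/a)·cos(nπx/a) dx = 0.
State is unnormalized: ∫|ψ|² dx = 1.4200, and ∫ψ*·(−ħ²/2m · ψ'') dx = 23.738, so ⟨T⟩ = 23.738 / 1.4200.
⟨T⟩ = 16.717.

16.7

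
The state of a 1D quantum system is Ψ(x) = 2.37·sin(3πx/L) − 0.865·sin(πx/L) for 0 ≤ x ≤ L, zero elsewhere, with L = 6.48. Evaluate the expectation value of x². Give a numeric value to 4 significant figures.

⟨x²⟩ = ∫ x²·|Ψ|² dx / ∫|Ψ|² dx (integrals over the domain).
On 0 ≤ x ≤ L (j ≠ l): ∫sin²(jπx/L) dx = L/2, ∫sin(jπx/L)·sin(lπx/L) dx = 0; diagonal moments ∫x·sin²(jπx/L) dx = L²/4, ∫x²·sin²(jπx/L) dx = L³·(1/6 − 1/(4j²π²)); cross terms ∫x·sin(jπx/L)·sin(lπx/L) dx = 0 for j + l even and −4jlL²/(π²(j² − l²)²) for j + l odd, ∫x²·sin(jπx/L)·sin(lπx/L) dx = (−1)^(j+l)·4jlL³/(π²(j² − l²)²); higher powers the same way via product-to-sum and parts.
State is unnormalized: ∫|Ψ|² dx = 20.623, and ∫Ψ*·x²·Ψ dx = 258.00, so ⟨x²⟩ = 258.00 / 20.623.
⟨x²⟩ = 12.510.

12.51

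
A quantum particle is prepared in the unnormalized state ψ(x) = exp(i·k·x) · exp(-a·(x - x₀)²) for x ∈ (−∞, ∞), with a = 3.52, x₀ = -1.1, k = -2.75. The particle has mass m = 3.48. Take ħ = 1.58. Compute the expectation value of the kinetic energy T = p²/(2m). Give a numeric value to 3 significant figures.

T = −(ħ²/2m) d²/dx², so ⟨T⟩ = −(ħ²/2m) ∫ ψ*·ψ'' dx / ∫|ψ|² dx; with m = 3.48.
Gaussian moments (u = x − x₀): ∫u^(2j)·e^(−2au²) du = (2j−1)!!/(4a)^j · √(π/(2a)), odd powers integrate to 0; here √(π/(2a)) = 0.66802. Derivatives: ψ′ = (ik − 2au)·ψ, ψ″ = ((ik − 2au)² − 2a)·ψ; the odd-in-u pieces drop out.
State is unnormalized: ∫|ψ|² dx = 0.66802, and ∫ψ*·(−ħ²/2m · ψ'') dx = 2.6554, so ⟨T⟩ = 2.6554 / 0.66802.
⟨T⟩ = 3.9751.

3.98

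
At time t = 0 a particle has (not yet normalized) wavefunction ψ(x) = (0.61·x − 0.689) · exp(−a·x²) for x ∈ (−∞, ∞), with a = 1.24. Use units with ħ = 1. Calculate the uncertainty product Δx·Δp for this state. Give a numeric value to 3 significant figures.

0.505

Δx = √(⟨x²⟩−⟨x⟩²), Δp = √(⟨p²⟩−⟨p⟩²).
Expand each integrand as polynomial × e^(−2ax²) and use ∫x^(2j)·e^(−2ax²) dx = (2j−1)!!/(4a)^j · √(π/(2a)), odd powers → 0; here √(π/(2a)) = 1.1255. Differentiate with the product rule, d/dx e^(−ax²) = −2ax·e^(−ax²).
Normalization: ∫|ψ|² dx = 0.61874.
⟨x⟩ = -0.30828, ⟨x²⟩ = 0.25664 ⇒ Δx = 0.40200.
⟨p⟩ = 0.0000, ⟨p²⟩ = 1.5784 ⇒ Δp = 1.2564.
Δx·Δp = 0.50506.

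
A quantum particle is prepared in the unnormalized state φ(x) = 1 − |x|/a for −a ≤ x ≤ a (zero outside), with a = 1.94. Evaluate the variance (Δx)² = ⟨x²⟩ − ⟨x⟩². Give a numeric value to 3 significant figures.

0.376

Compute ⟨x⟩ and ⟨x²⟩ separately, then (Δx)² = ⟨x²⟩ − ⟨x⟩².
φ is even, so ∫ over [−a, a] = 2∫₀ᵃ with φ = 1 − x/a there: ∫₀ᵃ (1 − x/a)² dx = a/3, ∫₀ᵃ x²(1 − x/a)² dx = a³/30, ∫₀ᵃ x⁴(1 − x/a)² dx = a⁵/105.
Normalization: ∫|φ|² dx = 1.2933.
⟨x⟩ = 0.0000 and ⟨x²⟩ = 0.37636.
(Δx)² = 0.37636 − (0.0000)² = 0.37636.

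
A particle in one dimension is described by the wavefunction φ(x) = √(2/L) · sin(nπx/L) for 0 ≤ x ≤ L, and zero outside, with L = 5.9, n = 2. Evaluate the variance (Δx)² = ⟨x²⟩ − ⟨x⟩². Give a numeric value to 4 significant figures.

Compute ⟨x⟩ and ⟨x²⟩ separately, then (Δx)² = ⟨x²⟩ − ⟨x⟩².
With sin²θ = (1 − cos2θ)/2 on 0 ≤ x ≤ L: ∫sin²(nπx/L) dx = L/2, ∫x·sin²(nπx/L) dx = L²/4, ∫x²·sin²(nπx/L) dx = L³·(1/6 − 1/(4n²π²)); higher powers xᵏ the same way, integrating xᵏ·cos(2nπx/L) by parts.
⟨x⟩ = 2.9500 and ⟨x²⟩ = 11.162.
(Δx)² = 11.162 − (2.9500)² = 2.4600.

2.460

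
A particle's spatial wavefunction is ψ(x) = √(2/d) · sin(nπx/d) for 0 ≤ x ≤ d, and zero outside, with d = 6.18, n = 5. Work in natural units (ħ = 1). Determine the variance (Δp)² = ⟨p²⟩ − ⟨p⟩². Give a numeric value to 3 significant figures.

Compute ⟨p⟩ and ⟨p²⟩ separately; (Δp)² = ⟨p²⟩ − ⟨p⟩².
d/dx sin(nπx/d) = (nπ/d)·cos(nπx/d) and d²/dx² sin(nπx/d) = −(nπ/d)²·sin(nπx/d); on 0 ≤ x ≤ d, ∫sin²(nπx/d) dx = d/2 and ∫sin(nπx/d)·cos(nπx/d) dx = 0.
⟨p⟩ = 0.0000 and ⟨p²⟩ = 6.4605.
(Δp)² = 6.4605 − (0.0000)² = 6.4605.

6.46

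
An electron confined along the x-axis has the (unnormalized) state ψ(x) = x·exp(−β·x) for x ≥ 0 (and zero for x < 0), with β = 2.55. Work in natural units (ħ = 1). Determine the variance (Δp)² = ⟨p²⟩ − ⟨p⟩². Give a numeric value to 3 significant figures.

Compute ⟨p⟩ and ⟨p²⟩ separately; (Δp)² = ⟨p²⟩ − ⟨p⟩².
Differentiate x·exp(−β·x) with the product rule; every integrand then reduces to terms xʲ·e^(−2βx) on [0, ∞), with ∫₀^∞ xʲ·e^(−2βx) dx = j!/(2β)^(j+1).
Normalization: ∫|ψ|² dx = 0.015077.
⟨p⟩ = 0.0000 and ⟨p²⟩ = 6.5025.
(Δp)² = 6.5025 − (0.0000)² = 6.5025.

6.50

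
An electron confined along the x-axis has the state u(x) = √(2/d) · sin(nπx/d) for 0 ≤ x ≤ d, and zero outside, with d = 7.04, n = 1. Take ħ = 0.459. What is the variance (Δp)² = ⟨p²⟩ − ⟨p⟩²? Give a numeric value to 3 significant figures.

Compute ⟨p⟩ and ⟨p²⟩ separately; (Δp)² = ⟨p²⟩ − ⟨p⟩².
d/dx sin(nπx/d) = (nπ/d)·cos(nπx/d) and d²/dx² sin(nπx/d) = −(nπ/d)²·sin(nπx/d); on 0 ≤ x ≤ d, ∫sin²(nπx/d) dx = d/2 and ∫sin(nπx/d)·cos(nπx/d) dx = 0.
⟨p⟩ = 0.0000 and ⟨p²⟩ = 0.041955.
(Δp)² = 0.041955 − (0.0000)² = 0.041955.

0.0420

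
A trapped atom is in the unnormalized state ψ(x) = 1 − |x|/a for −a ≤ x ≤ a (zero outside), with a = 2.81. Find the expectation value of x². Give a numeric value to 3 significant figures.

0.790

⟨x²⟩ = ∫ x²·|ψ|² dx / ∫|ψ|² dx (integrals over the domain).
ψ is even, so ∫ over [−a, a] = 2∫₀ᵃ with ψ = 1 − x/a there: ∫₀ᵃ (1 − x/a)² dx = a/3, ∫₀ᵃ x²(1 − x/a)² dx = a³/30, ∫₀ᵃ x⁴(1 − x/a)² dx = a⁵/105.
State is unnormalized: ∫|ψ|² dx = 1.8733, and ∫ψ*·x²·ψ dx = 1.4792, so ⟨x²⟩ = 1.4792 / 1.8733.
⟨x²⟩ = 0.78961.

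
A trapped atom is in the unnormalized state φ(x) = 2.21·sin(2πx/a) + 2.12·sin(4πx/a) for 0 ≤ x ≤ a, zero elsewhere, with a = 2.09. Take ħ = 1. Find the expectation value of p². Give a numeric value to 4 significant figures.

22.03

p² φ = −ħ² d²φ/dx²; ⟨p²⟩ = −ħ² ∫ φ*·φ'' dx / ∫|φ|² dx.
d²/dx² sin(jπx/a) = −(jπ/a)²·sin(jπx/a); on 0 ≤ x ≤ a, ∫sin²(jπx/a) dx = a/2 and ∫sin(jπx/a)·sin(lπx/a) dx = 0 for j ≠ l, so only diagonal terms survive in ∫|φ|² and ∫φ·φ″; ∫φ·φ′ dx = [φ²/2] between the walls = 0.
State is unnormalized: ∫|φ|² dx = 9.8005, and ∫φ*·(−ħ² φ'') dx = 215.92, so ⟨p²⟩ = 215.92 / 9.8005.
⟨p²⟩ = 22.031.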